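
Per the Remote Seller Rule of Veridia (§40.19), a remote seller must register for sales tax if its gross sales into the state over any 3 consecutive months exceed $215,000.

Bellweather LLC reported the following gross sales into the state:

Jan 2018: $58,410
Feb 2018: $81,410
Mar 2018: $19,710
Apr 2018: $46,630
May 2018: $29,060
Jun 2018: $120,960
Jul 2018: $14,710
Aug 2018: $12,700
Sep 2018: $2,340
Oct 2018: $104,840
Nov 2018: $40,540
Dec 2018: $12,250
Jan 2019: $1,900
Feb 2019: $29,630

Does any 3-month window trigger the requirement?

Jan 2018–Mar 2018: $58,410 + $81,410 + $19,710 = $159,530 (under)
Feb 2018–Apr 2018: $81,410 + $19,710 + $46,630 = $147,750 (under)
Mar 2018–May 2018: $19,710 + $46,630 + $29,060 = $95,400 (under)
Apr 2018–Jun 2018: $46,630 + $29,060 + $120,960 = $196,650 (under)
May 2018–Jul 2018: $29,060 + $120,960 + $14,710 = $164,730 (under)
Jun 2018–Aug 2018: $120,960 + $14,710 + $12,700 = $148,370 (under)
Jul 2018–Sep 2018: $14,710 + $12,700 + $2,340 = $29,750 (under)
Aug 2018–Oct 2018: $12,700 + $2,340 + $104,840 = $119,880 (under)
Sep 2018–Nov 2018: $2,340 + $104,840 + $40,540 = $147,720 (under)
Oct 2018–Dec 2018: $104,840 + $40,540 + $12,250 = $157,630 (under)
Nov 2018–Jan 2019: $40,540 + $12,250 + $1,900 = $54,690 (under)
Dec 2018–Feb 2019: $12,250 + $1,900 + $29,630 = $43,780 (under)
No window exceeds $215,000.

No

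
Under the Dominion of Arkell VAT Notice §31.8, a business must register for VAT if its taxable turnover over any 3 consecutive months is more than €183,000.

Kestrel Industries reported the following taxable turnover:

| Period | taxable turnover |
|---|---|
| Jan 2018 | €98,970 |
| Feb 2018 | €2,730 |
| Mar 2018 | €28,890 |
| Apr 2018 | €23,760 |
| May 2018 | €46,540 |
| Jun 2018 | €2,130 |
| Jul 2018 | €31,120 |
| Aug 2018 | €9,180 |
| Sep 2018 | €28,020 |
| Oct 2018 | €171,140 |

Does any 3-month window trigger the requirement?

Yes

Jan 2018–Mar 2018: €98,970 + €2,730 + €28,890 = €130,590 (under)
Feb 2018–Apr 2018: €2,730 + €28,890 + €23,760 = €55,380 (under)
Mar 2018–May 2018: €28,890 + €23,760 + €46,540 = €99,190 (under)
Apr 2018–Jun 2018: €23,760 + €46,540 + €2,130 = €72,430 (under)
May 2018–Jul 2018: €46,540 + €2,130 + €31,120 = €79,790 (under)
Jun 2018–Aug 2018: €2,130 + €31,120 + €9,180 = €42,430 (under)
Jul 2018–Sep 2018: €31,120 + €9,180 + €28,020 = €68,320 (under)
Aug 2018–Oct 2018: €9,180 + €28,020 + €171,140 = €208,340 (over)
At least one window exceeds €183,000.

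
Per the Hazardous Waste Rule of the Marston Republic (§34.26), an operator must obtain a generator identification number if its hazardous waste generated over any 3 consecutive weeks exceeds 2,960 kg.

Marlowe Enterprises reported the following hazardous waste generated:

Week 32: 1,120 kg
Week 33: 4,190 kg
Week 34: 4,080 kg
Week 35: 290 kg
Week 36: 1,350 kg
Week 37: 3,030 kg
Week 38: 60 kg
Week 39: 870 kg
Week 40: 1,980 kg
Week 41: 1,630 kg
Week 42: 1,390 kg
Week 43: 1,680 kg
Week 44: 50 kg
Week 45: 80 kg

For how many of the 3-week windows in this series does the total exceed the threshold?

Week 32–Week 34: 1,120 kg + 4,190 kg + 4,080 kg = 9,390 kg (over)
Week 33–Week 35: 4,190 kg + 4,080 kg + 290 kg = 8,560 kg (over)
Week 34–Week 36: 4,080 kg + 290 kg + 1,350 kg = 5,720 kg (over)
Week 35–Week 37: 290 kg + 1,350 kg + 3,030 kg = 4,670 kg (over)
Week 36–Week 38: 1,350 kg + 3,030 kg + 60 kg = 4,440 kg (over)
Week 37–Week 39: 3,030 kg + 60 kg + 870 kg = 3,960 kg (over)
Week 38–Week 40: 60 kg + 870 kg + 1,980 kg = 2,910 kg (under)
Week 39–Week 41: 870 kg + 1,980 kg + 1,630 kg = 4,480 kg (over)
Week 40–Week 42: 1,980 kg + 1,630 kg + 1,390 kg = 5,000 kg (over)
Week 41–Week 43: 1,630 kg + 1,390 kg + 1,680 kg = 4,700 kg (over)
Week 42–Week 44: 1,390 kg + 1,680 kg + 50 kg = 3,120 kg (over)
Week 43–Week 45: 1,680 kg + 50 kg + 80 kg = 1,810 kg (under)
10 windows exceed the threshold.

10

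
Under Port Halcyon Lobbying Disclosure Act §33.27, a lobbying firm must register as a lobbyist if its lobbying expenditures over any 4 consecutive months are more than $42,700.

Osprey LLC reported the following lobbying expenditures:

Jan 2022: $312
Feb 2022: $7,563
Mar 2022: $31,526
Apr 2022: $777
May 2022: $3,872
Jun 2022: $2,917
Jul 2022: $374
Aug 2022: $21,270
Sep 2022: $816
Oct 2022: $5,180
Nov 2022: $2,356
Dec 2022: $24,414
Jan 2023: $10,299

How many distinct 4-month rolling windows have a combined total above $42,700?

1

Jan 2022–Apr 2022: $312 + $7,563 + $31,526 + $777 = $40,178 (under)
Feb 2022–May 2022: $7,563 + $31,526 + $777 + $3,872 = $43,738 (over)
Mar 2022–Jun 2022: $31,526 + $777 + $3,872 + $2,917 = $39,092 (under)
Apr 2022–Jul 2022: $777 + $3,872 + $2,917 + $374 = $7,940 (under)
May 2022–Aug 2022: $3,872 + $2,917 + $374 + $21,270 = $28,433 (under)
Jun 2022–Sep 2022: $2,917 + $374 + $21,270 + $816 = $25,377 (under)
Jul 2022–Oct 2022: $374 + $21,270 + $816 + $5,180 = $27,640 (under)
Aug 2022–Nov 2022: $21,270 + $816 + $5,180 + $2,356 = $29,622 (under)
Sep 2022–Dec 2022: $816 + $5,180 + $2,356 + $24,414 = $32,766 (under)
Oct 2022–Jan 2023: $5,180 + $2,356 + $24,414 + $10,299 = $42,249 (under)
1 window exceeds the threshold.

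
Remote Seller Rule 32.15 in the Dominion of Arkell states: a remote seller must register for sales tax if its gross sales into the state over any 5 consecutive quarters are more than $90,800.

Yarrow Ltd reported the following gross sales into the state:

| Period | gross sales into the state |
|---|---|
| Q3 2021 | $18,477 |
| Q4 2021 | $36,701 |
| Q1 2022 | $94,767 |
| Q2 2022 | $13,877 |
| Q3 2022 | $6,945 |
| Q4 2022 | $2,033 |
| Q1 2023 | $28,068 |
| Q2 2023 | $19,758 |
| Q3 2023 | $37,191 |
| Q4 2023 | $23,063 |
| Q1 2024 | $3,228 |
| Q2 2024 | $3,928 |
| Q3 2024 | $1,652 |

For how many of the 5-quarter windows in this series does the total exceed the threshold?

6

Q3 2021–Q3 2022: $18,477 + $36,701 + $94,767 + $13,877 + $6,945 = $170,767 (over)
Q4 2021–Q4 2022: $36,701 + $94,767 + $13,877 + $6,945 + $2,033 = $154,323 (over)
Q1 2022–Q1 2023: $94,767 + $13,877 + $6,945 + $2,033 + $28,068 = $145,690 (over)
Q2 2022–Q2 2023: $13,877 + $6,945 + $2,033 + $28,068 + $19,758 = $70,681 (under)
Q3 2022–Q3 2023: $6,945 + $2,033 + $28,068 + $19,758 + $37,191 = $93,995 (over)
Q4 2022–Q4 2023: $2,033 + $28,068 + $19,758 + $37,191 + $23,063 = $110,113 (over)
Q1 2023–Q1 2024: $28,068 + $19,758 + $37,191 + $23,063 + $3,228 = $111,308 (over)
Q2 2023–Q2 2024: $19,758 + $37,191 + $23,063 + $3,228 + $3,928 = $87,168 (under)
Q3 2023–Q3 2024: $37,191 + $23,063 + $3,228 + $3,928 + $1,652 = $69,062 (under)
6 windows exceed the threshold.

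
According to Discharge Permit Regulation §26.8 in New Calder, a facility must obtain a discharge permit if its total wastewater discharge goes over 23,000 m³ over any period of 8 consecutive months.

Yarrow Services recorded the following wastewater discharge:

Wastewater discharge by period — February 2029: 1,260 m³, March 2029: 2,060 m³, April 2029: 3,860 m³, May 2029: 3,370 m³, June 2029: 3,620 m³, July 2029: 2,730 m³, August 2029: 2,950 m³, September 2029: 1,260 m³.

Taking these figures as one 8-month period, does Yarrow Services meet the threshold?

Total wastewater discharge: 1,260 m³ + 2,060 m³ + 3,860 m³ + 3,370 m³ + 3,620 m³ + 2,730 m³ + 2,950 m³ + 1,260 m³ = 21,110 m³.
21,110 m³ ≤ 23,000 m³, so the threshold is not exceeded.

No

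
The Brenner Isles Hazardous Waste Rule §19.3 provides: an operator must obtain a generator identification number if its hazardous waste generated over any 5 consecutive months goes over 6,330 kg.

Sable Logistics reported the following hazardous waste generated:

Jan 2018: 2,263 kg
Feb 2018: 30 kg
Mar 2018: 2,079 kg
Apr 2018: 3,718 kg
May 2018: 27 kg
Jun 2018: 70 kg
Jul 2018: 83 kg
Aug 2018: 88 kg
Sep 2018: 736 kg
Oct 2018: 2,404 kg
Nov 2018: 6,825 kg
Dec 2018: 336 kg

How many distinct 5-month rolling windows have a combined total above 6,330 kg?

3

Jan 2018–May 2018: 2,263 kg + 30 kg + 2,079 kg + 3,718 kg + 27 kg = 8,117 kg (over)
Feb 2018–Jun 2018: 30 kg + 2,079 kg + 3,718 kg + 27 kg + 70 kg = 5,924 kg (under)
Mar 2018–Jul 2018: 2,079 kg + 3,718 kg + 27 kg + 70 kg + 83 kg = 5,977 kg (under)
Apr 2018–Aug 2018: 3,718 kg + 27 kg + 70 kg + 83 kg + 88 kg = 3,986 kg (under)
May 2018–Sep 2018: 27 kg + 70 kg + 83 kg + 88 kg + 736 kg = 1,004 kg (under)
Jun 2018–Oct 2018: 70 kg + 83 kg + 88 kg + 736 kg + 2,404 kg = 3,381 kg (under)
Jul 2018–Nov 2018: 83 kg + 88 kg + 736 kg + 2,404 kg + 6,825 kg = 10,136 kg (over)
Aug 2018–Dec 2018: 88 kg + 736 kg + 2,404 kg + 6,825 kg + 336 kg = 10,389 kg (over)
3 windows exceed the threshold.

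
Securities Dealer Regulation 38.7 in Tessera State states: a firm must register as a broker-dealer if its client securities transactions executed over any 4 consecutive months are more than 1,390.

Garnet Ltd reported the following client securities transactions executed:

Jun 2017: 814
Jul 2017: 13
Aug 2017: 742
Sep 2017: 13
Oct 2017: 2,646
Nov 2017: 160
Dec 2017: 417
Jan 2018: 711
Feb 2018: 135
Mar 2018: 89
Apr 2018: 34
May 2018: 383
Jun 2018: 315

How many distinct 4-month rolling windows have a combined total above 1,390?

Jun 2017–Sep 2017: 814 + 13 + 742 + 13 = 1,582 (over)
Jul 2017–Oct 2017: 13 + 742 + 13 + 2,646 = 3,414 (over)
Aug 2017–Nov 2017: 742 + 13 + 2,646 + 160 = 3,561 (over)
Sep 2017–Dec 2017: 13 + 2,646 + 160 + 417 = 3,236 (over)
Oct 2017–Jan 2018: 2,646 + 160 + 417 + 711 = 3,934 (over)
Nov 2017–Feb 2018: 160 + 417 + 711 + 135 = 1,423 (over)
Dec 2017–Mar 2018: 417 + 711 + 135 + 89 = 1,352 (under)
Jan 2018–Apr 2018: 711 + 135 + 89 + 34 = 969 (under)
Feb 2018–May 2018: 135 + 89 + 34 + 383 = 641 (under)
Mar 2018–Jun 2018: 89 + 34 + 383 + 315 = 821 (under)
6 windows exceed the threshold.

6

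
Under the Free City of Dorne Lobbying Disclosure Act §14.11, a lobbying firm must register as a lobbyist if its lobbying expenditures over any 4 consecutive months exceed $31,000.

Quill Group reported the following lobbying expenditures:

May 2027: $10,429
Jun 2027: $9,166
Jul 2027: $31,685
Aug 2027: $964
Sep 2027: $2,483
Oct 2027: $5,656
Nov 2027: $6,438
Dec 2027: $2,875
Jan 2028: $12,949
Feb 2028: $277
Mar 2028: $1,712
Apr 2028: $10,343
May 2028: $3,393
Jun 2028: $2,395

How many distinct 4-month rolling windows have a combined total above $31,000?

3

May 2027–Aug 2027: $10,429 + $9,166 + $31,685 + $964 = $52,244 (over)
Jun 2027–Sep 2027: $9,166 + $31,685 + $964 + $2,483 = $44,298 (over)
Jul 2027–Oct 2027: $31,685 + $964 + $2,483 + $5,656 = $40,788 (over)
Aug 2027–Nov 2027: $964 + $2,483 + $5,656 + $6,438 = $15,541 (under)
Sep 2027–Dec 2027: $2,483 + $5,656 + $6,438 + $2,875 = $17,452 (under)
Oct 2027–Jan 2028: $5,656 + $6,438 + $2,875 + $12,949 = $27,918 (under)
Nov 2027–Feb 2028: $6,438 + $2,875 + $12,949 + $277 = $22,539 (under)
Dec 2027–Mar 2028: $2,875 + $12,949 + $277 + $1,712 = $17,813 (under)
Jan 2028–Apr 2028: $12,949 + $277 + $1,712 + $10,343 = $25,281 (under)
Feb 2028–May 2028: $277 + $1,712 + $10,343 + $3,393 = $15,725 (under)
Mar 2028–Jun 2028: $1,712 + $10,343 + $3,393 + $2,395 = $17,843 (under)
3 windows exceed the threshold.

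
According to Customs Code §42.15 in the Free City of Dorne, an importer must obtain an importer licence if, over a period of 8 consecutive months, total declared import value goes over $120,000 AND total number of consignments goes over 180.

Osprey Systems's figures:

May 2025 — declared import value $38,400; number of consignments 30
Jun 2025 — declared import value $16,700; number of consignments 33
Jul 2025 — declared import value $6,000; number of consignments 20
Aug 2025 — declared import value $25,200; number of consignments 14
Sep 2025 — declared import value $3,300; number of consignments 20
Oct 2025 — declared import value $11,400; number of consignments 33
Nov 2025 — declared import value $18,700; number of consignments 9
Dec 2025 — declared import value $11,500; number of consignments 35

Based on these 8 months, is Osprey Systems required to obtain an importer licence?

Yes

Total declared import value: $38,400 + $16,700 + $6,000 + $25,200 + $3,300 + $11,400 + $18,700 + $11,500 = $131,200 (> $120,000).
Total number of consignments: 30 + 33 + 20 + 14 + 20 + 33 + 9 + 35 = 194 (> 180).
The test is 'and': both thresholds are exceeded.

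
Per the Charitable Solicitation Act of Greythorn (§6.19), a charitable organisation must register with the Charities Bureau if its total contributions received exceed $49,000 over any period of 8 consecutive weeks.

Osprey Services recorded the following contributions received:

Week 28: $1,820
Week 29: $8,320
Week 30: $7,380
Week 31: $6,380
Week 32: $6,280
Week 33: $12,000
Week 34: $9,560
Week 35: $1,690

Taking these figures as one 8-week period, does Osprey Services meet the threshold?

Total contributions received: $1,820 + $8,320 + $7,380 + $6,380 + $6,280 + $12,000 + $9,560 + $1,690 = $53,430.
$53,430 > $49,000, so the threshold is exceeded.

Yes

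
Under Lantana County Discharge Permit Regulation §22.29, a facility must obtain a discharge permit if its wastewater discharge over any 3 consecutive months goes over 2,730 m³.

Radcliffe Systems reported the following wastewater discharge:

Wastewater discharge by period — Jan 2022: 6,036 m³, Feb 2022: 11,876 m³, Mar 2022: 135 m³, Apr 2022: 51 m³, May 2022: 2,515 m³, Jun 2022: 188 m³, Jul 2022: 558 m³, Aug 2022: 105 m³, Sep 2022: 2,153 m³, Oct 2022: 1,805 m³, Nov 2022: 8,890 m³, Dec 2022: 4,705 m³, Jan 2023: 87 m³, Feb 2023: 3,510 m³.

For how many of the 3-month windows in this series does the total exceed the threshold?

10

Jan 2022–Mar 2022: 6,036 m³ + 11,876 m³ + 135 m³ = 18,047 m³ (over)
Feb 2022–Apr 2022: 11,876 m³ + 135 m³ + 51 m³ = 12,062 m³ (over)
Mar 2022–May 2022: 135 m³ + 51 m³ + 2,515 m³ = 2,701 m³ (under)
Apr 2022–Jun 2022: 51 m³ + 2,515 m³ + 188 m³ = 2,754 m³ (over)
May 2022–Jul 2022: 2,515 m³ + 188 m³ + 558 m³ = 3,261 m³ (over)
Jun 2022–Aug 2022: 188 m³ + 558 m³ + 105 m³ = 851 m³ (under)
Jul 2022–Sep 2022: 558 m³ + 105 m³ + 2,153 m³ = 2,816 m³ (over)
Aug 2022–Oct 2022: 105 m³ + 2,153 m³ + 1,805 m³ = 4,063 m³ (over)
Sep 2022–Nov 2022: 2,153 m³ + 1,805 m³ + 8,890 m³ = 12,848 m³ (over)
Oct 2022–Dec 2022: 1,805 m³ + 8,890 m³ + 4,705 m³ = 15,400 m³ (over)
Nov 2022–Jan 2023: 8,890 m³ + 4,705 m³ + 87 m³ = 13,682 m³ (over)
Dec 2022–Feb 2023: 4,705 m³ + 87 m³ + 3,510 m³ = 8,302 m³ (over)
10 windows exceed the threshold.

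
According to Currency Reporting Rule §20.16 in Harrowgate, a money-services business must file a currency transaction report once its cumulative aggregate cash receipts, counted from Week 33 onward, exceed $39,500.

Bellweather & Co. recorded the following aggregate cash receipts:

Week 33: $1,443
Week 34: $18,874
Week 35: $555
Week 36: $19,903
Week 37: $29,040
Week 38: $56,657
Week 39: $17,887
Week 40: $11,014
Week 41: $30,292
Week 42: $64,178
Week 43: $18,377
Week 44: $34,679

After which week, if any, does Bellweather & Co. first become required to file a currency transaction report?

Through Week 33: $1,443
Through Week 34: $20,317
Through Week 35: $20,872
Through Week 36: $40,775 ← exceeds threshold

Week 36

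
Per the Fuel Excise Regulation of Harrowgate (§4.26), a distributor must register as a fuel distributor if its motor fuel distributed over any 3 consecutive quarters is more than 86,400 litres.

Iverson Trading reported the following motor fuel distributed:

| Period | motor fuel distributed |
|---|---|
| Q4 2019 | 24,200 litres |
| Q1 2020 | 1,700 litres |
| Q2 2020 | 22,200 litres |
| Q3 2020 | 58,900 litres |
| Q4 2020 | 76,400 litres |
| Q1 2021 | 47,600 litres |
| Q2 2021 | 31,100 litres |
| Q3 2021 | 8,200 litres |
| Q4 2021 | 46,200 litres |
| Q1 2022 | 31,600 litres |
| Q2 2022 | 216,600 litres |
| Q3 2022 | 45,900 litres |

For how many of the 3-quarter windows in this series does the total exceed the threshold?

6

Q4 2019–Q2 2020: 24,200 litres + 1,700 litres + 22,200 litres = 48,100 litres (under)
Q1 2020–Q3 2020: 1,700 litres + 22,200 litres + 58,900 litres = 82,800 litres (under)
Q2 2020–Q4 2020: 22,200 litres + 58,900 litres + 76,400 litres = 157,500 litres (over)
Q3 2020–Q1 2021: 58,900 litres + 76,400 litres + 47,600 litres = 182,900 litres (over)
Q4 2020–Q2 2021: 76,400 litres + 47,600 litres + 31,100 litres = 155,100 litres (over)
Q1 2021–Q3 2021: 47,600 litres + 31,100 litres + 8,200 litres = 86,900 litres (over)
Q2 2021–Q4 2021: 31,100 litres + 8,200 litres + 46,200 litres = 85,500 litres (under)
Q3 2021–Q1 2022: 8,200 litres + 46,200 litres + 31,600 litres = 86,000 litres (under)
Q4 2021–Q2 2022: 46,200 litres + 31,600 litres + 216,600 litres = 294,400 litres (over)
Q1 2022–Q3 2022: 31,600 litres + 216,600 litres + 45,900 litres = 294,100 litres (over)
6 windows exceed the threshold.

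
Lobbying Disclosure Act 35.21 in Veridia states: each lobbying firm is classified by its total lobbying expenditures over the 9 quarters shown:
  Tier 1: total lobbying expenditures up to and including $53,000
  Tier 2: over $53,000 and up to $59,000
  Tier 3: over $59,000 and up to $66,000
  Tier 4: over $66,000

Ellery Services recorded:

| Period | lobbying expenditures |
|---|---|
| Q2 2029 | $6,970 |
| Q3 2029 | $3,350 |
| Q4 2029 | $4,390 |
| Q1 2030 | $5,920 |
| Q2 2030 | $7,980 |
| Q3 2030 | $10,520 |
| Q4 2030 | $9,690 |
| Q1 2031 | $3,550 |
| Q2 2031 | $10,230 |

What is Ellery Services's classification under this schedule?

Total lobbying expenditures: $6,970 + $3,350 + $4,390 + $5,920 + $7,980 + $10,520 + $9,690 + $3,550 + $10,230 = $62,600.
$59,000 < $62,600 ≤ $66,000, so Tier 3 applies.

Tier 3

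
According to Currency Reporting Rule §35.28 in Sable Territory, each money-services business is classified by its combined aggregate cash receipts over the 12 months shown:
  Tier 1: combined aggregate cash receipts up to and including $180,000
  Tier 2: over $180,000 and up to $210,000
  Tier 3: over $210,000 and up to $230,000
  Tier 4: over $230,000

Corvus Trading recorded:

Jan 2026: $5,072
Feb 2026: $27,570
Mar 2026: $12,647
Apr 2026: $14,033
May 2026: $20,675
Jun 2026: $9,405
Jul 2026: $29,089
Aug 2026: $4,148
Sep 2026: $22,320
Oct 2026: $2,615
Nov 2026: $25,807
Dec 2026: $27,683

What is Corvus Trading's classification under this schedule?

Combined aggregate cash receipts: $5,072 + $27,570 + $12,647 + $14,033 + $20,675 + $9,405 + $29,089 + $4,148 + $22,320 + $2,615 + $25,807 + $27,683 = $201,064.
$180,000 < $201,064 ≤ $210,000, so Tier 2 applies.

Tier 2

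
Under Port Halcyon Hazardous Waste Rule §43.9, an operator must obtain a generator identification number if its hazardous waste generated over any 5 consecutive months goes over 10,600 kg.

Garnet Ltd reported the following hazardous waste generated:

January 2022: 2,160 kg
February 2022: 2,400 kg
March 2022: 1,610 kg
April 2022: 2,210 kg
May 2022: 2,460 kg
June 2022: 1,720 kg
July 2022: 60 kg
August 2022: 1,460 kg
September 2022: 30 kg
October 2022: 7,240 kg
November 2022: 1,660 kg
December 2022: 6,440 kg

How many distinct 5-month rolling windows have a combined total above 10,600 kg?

2

January 2022–May 2022: 2,160 kg + 2,400 kg + 1,610 kg + 2,210 kg + 2,460 kg = 10,840 kg (over)
February 2022–June 2022: 2,400 kg + 1,610 kg + 2,210 kg + 2,460 kg + 1,720 kg = 10,400 kg (under)
March 2022–July 2022: 1,610 kg + 2,210 kg + 2,460 kg + 1,720 kg + 60 kg = 8,060 kg (under)
April 2022–August 2022: 2,210 kg + 2,460 kg + 1,720 kg + 60 kg + 1,460 kg = 7,910 kg (under)
May 2022–September 2022: 2,460 kg + 1,720 kg + 60 kg + 1,460 kg + 30 kg = 5,730 kg (under)
June 2022–October 2022: 1,720 kg + 60 kg + 1,460 kg + 30 kg + 7,240 kg = 10,510 kg (under)
July 2022–November 2022: 60 kg + 1,460 kg + 30 kg + 7,240 kg + 1,660 kg = 10,450 kg (under)
August 2022–December 2022: 1,460 kg + 30 kg + 7,240 kg + 1,660 kg + 6,440 kg = 16,830 kg (over)
2 windows exceed the threshold.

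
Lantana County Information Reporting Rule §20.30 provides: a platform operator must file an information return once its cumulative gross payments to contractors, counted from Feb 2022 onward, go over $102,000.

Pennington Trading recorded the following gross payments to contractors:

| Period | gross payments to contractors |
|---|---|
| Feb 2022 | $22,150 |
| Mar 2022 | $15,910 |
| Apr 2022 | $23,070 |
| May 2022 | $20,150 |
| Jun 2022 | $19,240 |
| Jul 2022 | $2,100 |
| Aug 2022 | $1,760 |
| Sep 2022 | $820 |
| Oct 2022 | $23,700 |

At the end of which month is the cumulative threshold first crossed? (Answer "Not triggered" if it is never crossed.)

Through Feb 2022: $22,150
Through Mar 2022: $38,060
Through Apr 2022: $61,130
Through May 2022: $81,280
Through Jun 2022: $100,520
Through Jul 2022: $102,620 ← exceeds threshold

Jul 2022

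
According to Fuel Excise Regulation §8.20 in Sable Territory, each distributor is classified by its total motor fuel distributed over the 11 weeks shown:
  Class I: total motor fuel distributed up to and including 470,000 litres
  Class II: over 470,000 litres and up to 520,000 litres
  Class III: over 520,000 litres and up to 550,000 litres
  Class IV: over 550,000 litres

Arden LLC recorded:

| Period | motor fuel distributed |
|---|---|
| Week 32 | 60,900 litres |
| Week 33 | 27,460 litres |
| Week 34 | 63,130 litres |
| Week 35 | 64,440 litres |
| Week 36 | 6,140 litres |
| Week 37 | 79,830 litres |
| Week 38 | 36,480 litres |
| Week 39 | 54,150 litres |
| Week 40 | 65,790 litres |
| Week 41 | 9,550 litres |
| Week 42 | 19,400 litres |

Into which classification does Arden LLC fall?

Total motor fuel distributed: 60,900 litres + 27,460 litres + 63,130 litres + 64,440 litres + 6,140 litres + 79,830 litres + 36,480 litres + 54,150 litres + 65,790 litres + 9,550 litres + 19,400 litres = 487,270 litres.
470,000 litres < 487,270 litres ≤ 520,000 litres, so Class II applies.

Class II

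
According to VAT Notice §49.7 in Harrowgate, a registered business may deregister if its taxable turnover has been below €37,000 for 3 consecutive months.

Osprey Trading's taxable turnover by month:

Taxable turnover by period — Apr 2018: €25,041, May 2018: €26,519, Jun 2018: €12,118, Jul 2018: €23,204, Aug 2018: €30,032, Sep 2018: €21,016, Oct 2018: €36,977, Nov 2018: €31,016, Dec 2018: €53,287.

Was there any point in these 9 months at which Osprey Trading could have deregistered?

Yes

Months below €37,000: Apr 2018, May 2018, Jun 2018, Jul 2018, Aug 2018, Sep 2018, Oct 2018, Nov 2018.
Longest run of consecutive months below the threshold: 8.
8 ≥ 3, so Osprey Trading became eligible.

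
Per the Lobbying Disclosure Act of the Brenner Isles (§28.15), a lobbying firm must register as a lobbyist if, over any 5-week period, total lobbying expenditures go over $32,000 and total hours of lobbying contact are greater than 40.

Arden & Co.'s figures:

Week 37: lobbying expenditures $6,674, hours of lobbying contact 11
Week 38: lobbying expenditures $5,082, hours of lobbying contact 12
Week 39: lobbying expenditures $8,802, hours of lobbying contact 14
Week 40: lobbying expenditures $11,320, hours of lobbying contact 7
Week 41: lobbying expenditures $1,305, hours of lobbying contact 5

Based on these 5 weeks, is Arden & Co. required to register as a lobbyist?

Total lobbying expenditures: $6,674 + $5,082 + $8,802 + $11,320 + $1,305 = $33,183 (> $32,000).
Total hours of lobbying contact: 11 + 12 + 14 + 7 + 5 = 49 (> 40).
The test is 'and': both thresholds are exceeded.

Yes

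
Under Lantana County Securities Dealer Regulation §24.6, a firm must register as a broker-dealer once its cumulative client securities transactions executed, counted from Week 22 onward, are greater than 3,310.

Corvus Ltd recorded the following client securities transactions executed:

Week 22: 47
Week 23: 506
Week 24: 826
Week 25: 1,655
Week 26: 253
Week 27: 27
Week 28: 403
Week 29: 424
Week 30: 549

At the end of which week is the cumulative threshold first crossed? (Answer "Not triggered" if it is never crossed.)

Through Week 22: 47
Through Week 23: 553
Through Week 24: 1,379
Through Week 25: 3,034
Through Week 26: 3,287
Through Week 27: 3,314 ← exceeds threshold

Week 27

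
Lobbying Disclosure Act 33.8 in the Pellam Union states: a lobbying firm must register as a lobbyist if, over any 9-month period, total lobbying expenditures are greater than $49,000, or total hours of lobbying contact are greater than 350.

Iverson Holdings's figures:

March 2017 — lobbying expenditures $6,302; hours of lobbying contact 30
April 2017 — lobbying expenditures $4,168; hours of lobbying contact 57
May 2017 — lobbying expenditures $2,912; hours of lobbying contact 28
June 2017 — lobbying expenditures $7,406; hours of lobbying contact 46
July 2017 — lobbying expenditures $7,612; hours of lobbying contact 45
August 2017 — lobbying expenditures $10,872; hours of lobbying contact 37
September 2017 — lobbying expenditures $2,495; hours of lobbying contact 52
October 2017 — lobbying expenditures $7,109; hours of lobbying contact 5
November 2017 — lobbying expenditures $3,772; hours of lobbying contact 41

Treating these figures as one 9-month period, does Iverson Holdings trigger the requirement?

Total lobbying expenditures: $6,302 + $4,168 + $2,912 + $7,406 + $7,612 + $10,872 + $2,495 + $7,109 + $3,772 = $52,648 (> $49,000).
Total hours of lobbying contact: 30 + 57 + 28 + 46 + 45 + 37 + 52 + 5 + 41 = 341 (≤ 350).
The test is 'or': at least one threshold is exceeded.

Yes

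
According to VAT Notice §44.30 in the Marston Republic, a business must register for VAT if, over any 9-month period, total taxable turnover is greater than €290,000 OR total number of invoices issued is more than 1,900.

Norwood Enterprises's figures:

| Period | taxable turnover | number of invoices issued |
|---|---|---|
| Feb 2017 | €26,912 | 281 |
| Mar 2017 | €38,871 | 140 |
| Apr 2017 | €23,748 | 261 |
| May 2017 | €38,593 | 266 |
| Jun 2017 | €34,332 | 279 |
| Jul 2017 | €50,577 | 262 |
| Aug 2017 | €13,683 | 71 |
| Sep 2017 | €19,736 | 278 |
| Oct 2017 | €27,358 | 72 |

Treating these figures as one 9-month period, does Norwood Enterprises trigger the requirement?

Total taxable turnover: €26,912 + €38,871 + €23,748 + €38,593 + €34,332 + €50,577 + €13,683 + €19,736 + €27,358 = €273,810 (≤ €290,000).
Total number of invoices issued: 281 + 140 + 261 + 266 + 279 + 262 + 71 + 278 + 72 = 1,910 (> 1,900).
The test is 'or': at least one threshold is exceeded.

Yes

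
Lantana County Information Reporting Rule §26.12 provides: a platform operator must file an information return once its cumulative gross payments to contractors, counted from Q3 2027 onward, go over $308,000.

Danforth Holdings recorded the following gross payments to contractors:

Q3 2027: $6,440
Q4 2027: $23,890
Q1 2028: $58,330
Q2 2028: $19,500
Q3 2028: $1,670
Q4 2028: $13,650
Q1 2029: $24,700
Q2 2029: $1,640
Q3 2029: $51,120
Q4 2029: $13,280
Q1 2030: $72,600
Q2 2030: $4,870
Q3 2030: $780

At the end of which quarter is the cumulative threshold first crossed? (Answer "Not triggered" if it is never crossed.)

Through Q3 2027: $6,440
Through Q4 2027: $30,330
Through Q1 2028: $88,660
Through Q2 2028: $108,160
Through Q3 2028: $109,830
Through Q4 2028: $123,480
Through Q1 2029: $148,180
Through Q2 2029: $149,820
Through Q3 2029: $200,940
Through Q4 2029: $214,220
Through Q1 2030: $286,820
Through Q2 2030: $291,690
Through Q3 2030: $292,470
Final cumulative total $292,470 ≤ $308,000; the threshold is never exceeded.

Not triggered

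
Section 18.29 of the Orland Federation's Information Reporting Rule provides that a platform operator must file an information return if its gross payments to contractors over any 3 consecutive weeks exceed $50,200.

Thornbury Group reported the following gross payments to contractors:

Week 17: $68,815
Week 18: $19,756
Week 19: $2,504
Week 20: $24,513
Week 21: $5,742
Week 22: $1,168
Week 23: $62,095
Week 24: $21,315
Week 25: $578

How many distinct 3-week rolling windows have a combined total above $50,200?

4

Week 17–Week 19: $68,815 + $19,756 + $2,504 = $91,075 (over)
Week 18–Week 20: $19,756 + $2,504 + $24,513 = $46,773 (under)
Week 19–Week 21: $2,504 + $24,513 + $5,742 = $32,759 (under)
Week 20–Week 22: $24,513 + $5,742 + $1,168 = $31,423 (under)
Week 21–Week 23: $5,742 + $1,168 + $62,095 = $69,005 (over)
Week 22–Week 24: $1,168 + $62,095 + $21,315 = $84,578 (over)
Week 23–Week 25: $62,095 + $21,315 + $578 = $83,988 (over)
4 windows exceed the threshold.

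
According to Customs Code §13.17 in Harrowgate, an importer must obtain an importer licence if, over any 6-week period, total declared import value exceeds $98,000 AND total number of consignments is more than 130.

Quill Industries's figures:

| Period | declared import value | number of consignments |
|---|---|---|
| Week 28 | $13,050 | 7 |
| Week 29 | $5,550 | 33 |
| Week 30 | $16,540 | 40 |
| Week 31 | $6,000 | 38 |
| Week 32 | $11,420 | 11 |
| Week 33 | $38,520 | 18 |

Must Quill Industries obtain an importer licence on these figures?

No

Total declared import value: $13,050 + $5,550 + $16,540 + $6,000 + $11,420 + $38,520 = $91,080 (≤ $98,000).
Total number of consignments: 7 + 33 + 40 + 38 + 11 + 18 = 147 (> 130).
The test is 'and': the rule requires both, and at least one is not exceeded.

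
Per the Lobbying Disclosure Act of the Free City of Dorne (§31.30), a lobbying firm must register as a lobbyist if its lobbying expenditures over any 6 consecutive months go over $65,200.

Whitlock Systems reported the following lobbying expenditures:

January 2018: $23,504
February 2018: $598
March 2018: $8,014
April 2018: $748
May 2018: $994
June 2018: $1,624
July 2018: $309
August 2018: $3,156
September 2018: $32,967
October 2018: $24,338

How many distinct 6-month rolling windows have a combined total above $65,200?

0

January 2018–June 2018: $23,504 + $598 + $8,014 + $748 + $994 + $1,624 = $35,482 (under)
February 2018–July 2018: $598 + $8,014 + $748 + $994 + $1,624 + $309 = $12,287 (under)
March 2018–August 2018: $8,014 + $748 + $994 + $1,624 + $309 + $3,156 = $14,845 (under)
April 2018–September 2018: $748 + $994 + $1,624 + $309 + $3,156 + $32,967 = $39,798 (under)
May 2018–October 2018: $994 + $1,624 + $309 + $3,156 + $32,967 + $24,338 = $63,388 (under)
0 windows exceed the threshold.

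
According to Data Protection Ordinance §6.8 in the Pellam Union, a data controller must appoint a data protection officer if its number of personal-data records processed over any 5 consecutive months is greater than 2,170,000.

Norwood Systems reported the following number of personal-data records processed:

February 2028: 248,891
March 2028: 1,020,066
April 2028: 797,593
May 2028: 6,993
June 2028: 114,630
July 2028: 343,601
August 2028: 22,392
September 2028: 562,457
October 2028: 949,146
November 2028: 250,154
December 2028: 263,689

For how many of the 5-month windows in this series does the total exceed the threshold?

2

February 2028–June 2028: 248,891 + 1,020,066 + 797,593 + 6,993 + 114,630 = 2,188,173 (over)
March 2028–July 2028: 1,020,066 + 797,593 + 6,993 + 114,630 + 343,601 = 2,282,883 (over)
April 2028–August 2028: 797,593 + 6,993 + 114,630 + 343,601 + 22,392 = 1,285,209 (under)
May 2028–September 2028: 6,993 + 114,630 + 343,601 + 22,392 + 562,457 = 1,050,073 (under)
June 2028–October 2028: 114,630 + 343,601 + 22,392 + 562,457 + 949,146 = 1,992,226 (under)
July 2028–November 2028: 343,601 + 22,392 + 562,457 + 949,146 + 250,154 = 2,127,750 (under)
August 2028–December 2028: 22,392 + 562,457 + 949,146 + 250,154 + 263,689 = 2,047,838 (under)
2 windows exceed the threshold.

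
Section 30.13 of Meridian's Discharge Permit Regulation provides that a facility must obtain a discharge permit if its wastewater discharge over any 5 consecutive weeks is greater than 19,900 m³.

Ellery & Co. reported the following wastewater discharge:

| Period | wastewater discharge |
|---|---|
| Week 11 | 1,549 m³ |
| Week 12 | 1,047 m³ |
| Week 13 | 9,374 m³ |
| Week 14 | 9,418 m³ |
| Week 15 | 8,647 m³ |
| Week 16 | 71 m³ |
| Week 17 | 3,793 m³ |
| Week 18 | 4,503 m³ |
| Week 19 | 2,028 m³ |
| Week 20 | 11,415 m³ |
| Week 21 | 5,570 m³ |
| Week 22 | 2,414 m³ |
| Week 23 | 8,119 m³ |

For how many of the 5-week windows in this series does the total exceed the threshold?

Week 11–Week 15: 1,549 m³ + 1,047 m³ + 9,374 m³ + 9,418 m³ + 8,647 m³ = 30,035 m³ (over)
Week 12–Week 16: 1,047 m³ + 9,374 m³ + 9,418 m³ + 8,647 m³ + 71 m³ = 28,557 m³ (over)
Week 13–Week 17: 9,374 m³ + 9,418 m³ + 8,647 m³ + 71 m³ + 3,793 m³ = 31,303 m³ (over)
Week 14–Week 18: 9,418 m³ + 8,647 m³ + 71 m³ + 3,793 m³ + 4,503 m³ = 26,432 m³ (over)
Week 15–Week 19: 8,647 m³ + 71 m³ + 3,793 m³ + 4,503 m³ + 2,028 m³ = 19,042 m³ (under)
Week 16–Week 20: 71 m³ + 3,793 m³ + 4,503 m³ + 2,028 m³ + 11,415 m³ = 21,810 m³ (over)
Week 17–Week 21: 3,793 m³ + 4,503 m³ + 2,028 m³ + 11,415 m³ + 5,570 m³ = 27,309 m³ (over)
Week 18–Week 22: 4,503 m³ + 2,028 m³ + 11,415 m³ + 5,570 m³ + 2,414 m³ = 25,930 m³ (over)
Week 19–Week 23: 2,028 m³ + 11,415 m³ + 5,570 m³ + 2,414 m³ + 8,119 m³ = 29,546 m³ (over)
8 windows exceed the threshold.

8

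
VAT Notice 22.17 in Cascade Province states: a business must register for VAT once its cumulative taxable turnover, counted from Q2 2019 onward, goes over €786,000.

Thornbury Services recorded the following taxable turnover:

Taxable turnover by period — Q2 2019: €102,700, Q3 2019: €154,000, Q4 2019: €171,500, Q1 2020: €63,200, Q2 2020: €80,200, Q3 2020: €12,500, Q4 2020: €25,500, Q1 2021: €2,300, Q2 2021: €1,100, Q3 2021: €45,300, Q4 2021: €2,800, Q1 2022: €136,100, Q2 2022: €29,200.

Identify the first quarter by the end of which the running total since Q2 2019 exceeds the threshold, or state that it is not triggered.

Q1 2022

Through Q2 2019: €102,700
Through Q3 2019: €256,700
Through Q4 2019: €428,200
Through Q1 2020: €491,400
Through Q2 2020: €571,600
Through Q3 2020: €584,100
Through Q4 2020: €609,600
Through Q1 2021: €611,900
Through Q2 2021: €613,000
Through Q3 2021: €658,300
Through Q4 2021: €661,100
Through Q1 2022: €797,200 ← exceeds threshold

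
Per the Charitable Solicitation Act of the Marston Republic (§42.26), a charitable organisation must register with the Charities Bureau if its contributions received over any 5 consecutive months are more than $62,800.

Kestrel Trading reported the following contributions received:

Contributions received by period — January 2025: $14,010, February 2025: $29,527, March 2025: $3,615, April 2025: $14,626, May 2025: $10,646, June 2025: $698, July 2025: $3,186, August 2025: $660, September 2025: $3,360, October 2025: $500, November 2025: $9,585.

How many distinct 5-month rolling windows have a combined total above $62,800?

1

January 2025–May 2025: $14,010 + $29,527 + $3,615 + $14,626 + $10,646 = $72,424 (over)
February 2025–June 2025: $29,527 + $3,615 + $14,626 + $10,646 + $698 = $59,112 (under)
March 2025–July 2025: $3,615 + $14,626 + $10,646 + $698 + $3,186 = $32,771 (under)
April 2025–August 2025: $14,626 + $10,646 + $698 + $3,186 + $660 = $29,816 (under)
May 2025–September 2025: $10,646 + $698 + $3,186 + $660 + $3,360 = $18,550 (under)
June 2025–October 2025: $698 + $3,186 + $660 + $3,360 + $500 = $8,404 (under)
July 2025–November 2025: $3,186 + $660 + $3,360 + $500 + $9,585 = $17,291 (under)
1 window exceeds the threshold.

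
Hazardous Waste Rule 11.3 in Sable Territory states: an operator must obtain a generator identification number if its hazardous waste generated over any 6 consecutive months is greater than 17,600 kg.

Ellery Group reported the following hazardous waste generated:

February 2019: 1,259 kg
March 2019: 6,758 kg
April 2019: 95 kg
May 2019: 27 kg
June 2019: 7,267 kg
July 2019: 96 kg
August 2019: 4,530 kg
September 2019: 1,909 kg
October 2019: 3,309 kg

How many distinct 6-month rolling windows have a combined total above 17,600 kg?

1

February 2019–July 2019: 1,259 kg + 6,758 kg + 95 kg + 27 kg + 7,267 kg + 96 kg = 15,502 kg (under)
March 2019–August 2019: 6,758 kg + 95 kg + 27 kg + 7,267 kg + 96 kg + 4,530 kg = 18,773 kg (over)
April 2019–September 2019: 95 kg + 27 kg + 7,267 kg + 96 kg + 4,530 kg + 1,909 kg = 13,924 kg (under)
May 2019–October 2019: 27 kg + 7,267 kg + 96 kg + 4,530 kg + 1,909 kg + 3,309 kg = 17,138 kg (under)
1 window exceeds the threshold.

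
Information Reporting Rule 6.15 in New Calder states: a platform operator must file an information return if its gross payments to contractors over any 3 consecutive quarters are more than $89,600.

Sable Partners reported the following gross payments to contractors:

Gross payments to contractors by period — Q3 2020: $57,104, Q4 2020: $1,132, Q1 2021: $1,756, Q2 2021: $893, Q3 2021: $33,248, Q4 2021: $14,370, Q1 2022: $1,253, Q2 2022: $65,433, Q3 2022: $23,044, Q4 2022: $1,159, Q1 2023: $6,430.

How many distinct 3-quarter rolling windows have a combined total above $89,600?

2

Q3 2020–Q1 2021: $57,104 + $1,132 + $1,756 = $59,992 (under)
Q4 2020–Q2 2021: $1,132 + $1,756 + $893 = $3,781 (under)
Q1 2021–Q3 2021: $1,756 + $893 + $33,248 = $35,897 (under)
Q2 2021–Q4 2021: $893 + $33,248 + $14,370 = $48,511 (under)
Q3 2021–Q1 2022: $33,248 + $14,370 + $1,253 = $48,871 (under)
Q4 2021–Q2 2022: $14,370 + $1,253 + $65,433 = $81,056 (under)
Q1 2022–Q3 2022: $1,253 + $65,433 + $23,044 = $89,730 (over)
Q2 2022–Q4 2022: $65,433 + $23,044 + $1,159 = $89,636 (over)
Q3 2022–Q1 2023: $23,044 + $1,159 + $6,430 = $30,633 (under)
2 windows exceed the threshold.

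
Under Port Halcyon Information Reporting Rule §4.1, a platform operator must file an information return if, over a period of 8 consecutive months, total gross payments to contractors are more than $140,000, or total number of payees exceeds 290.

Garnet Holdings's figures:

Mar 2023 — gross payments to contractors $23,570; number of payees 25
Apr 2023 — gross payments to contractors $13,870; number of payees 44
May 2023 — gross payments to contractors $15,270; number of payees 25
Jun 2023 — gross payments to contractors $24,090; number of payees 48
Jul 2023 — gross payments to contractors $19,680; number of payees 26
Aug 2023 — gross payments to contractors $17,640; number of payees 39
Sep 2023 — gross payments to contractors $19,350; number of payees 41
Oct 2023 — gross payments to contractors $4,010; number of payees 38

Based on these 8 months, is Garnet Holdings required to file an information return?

Total gross payments to contractors: $23,570 + $13,870 + $15,270 + $24,090 + $19,680 + $17,640 + $19,350 + $4,010 = $137,480 (≤ $140,000).
Total number of payees: 25 + 44 + 25 + 48 + 26 + 39 + 41 + 38 = 286 (≤ 290).
The test is 'or': neither threshold is exceeded.

No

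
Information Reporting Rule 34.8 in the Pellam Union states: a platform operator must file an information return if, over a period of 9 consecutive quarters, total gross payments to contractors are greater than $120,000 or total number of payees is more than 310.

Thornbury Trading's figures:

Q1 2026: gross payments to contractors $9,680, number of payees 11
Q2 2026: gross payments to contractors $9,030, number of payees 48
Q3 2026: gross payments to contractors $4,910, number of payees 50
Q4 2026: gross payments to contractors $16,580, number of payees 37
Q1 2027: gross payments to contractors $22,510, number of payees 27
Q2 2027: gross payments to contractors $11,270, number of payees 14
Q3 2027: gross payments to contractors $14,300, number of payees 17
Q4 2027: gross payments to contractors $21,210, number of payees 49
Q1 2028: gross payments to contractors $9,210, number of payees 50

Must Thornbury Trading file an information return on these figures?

Total gross payments to contractors: $9,680 + $9,030 + $4,910 + $16,580 + $22,510 + $11,270 + $14,300 + $21,210 + $9,210 = $118,700 (≤ $120,000).
Total number of payees: 11 + 48 + 50 + 37 + 27 + 14 + 17 + 49 + 50 = 303 (≤ 310).
The test is 'or': neither threshold is exceeded.

No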